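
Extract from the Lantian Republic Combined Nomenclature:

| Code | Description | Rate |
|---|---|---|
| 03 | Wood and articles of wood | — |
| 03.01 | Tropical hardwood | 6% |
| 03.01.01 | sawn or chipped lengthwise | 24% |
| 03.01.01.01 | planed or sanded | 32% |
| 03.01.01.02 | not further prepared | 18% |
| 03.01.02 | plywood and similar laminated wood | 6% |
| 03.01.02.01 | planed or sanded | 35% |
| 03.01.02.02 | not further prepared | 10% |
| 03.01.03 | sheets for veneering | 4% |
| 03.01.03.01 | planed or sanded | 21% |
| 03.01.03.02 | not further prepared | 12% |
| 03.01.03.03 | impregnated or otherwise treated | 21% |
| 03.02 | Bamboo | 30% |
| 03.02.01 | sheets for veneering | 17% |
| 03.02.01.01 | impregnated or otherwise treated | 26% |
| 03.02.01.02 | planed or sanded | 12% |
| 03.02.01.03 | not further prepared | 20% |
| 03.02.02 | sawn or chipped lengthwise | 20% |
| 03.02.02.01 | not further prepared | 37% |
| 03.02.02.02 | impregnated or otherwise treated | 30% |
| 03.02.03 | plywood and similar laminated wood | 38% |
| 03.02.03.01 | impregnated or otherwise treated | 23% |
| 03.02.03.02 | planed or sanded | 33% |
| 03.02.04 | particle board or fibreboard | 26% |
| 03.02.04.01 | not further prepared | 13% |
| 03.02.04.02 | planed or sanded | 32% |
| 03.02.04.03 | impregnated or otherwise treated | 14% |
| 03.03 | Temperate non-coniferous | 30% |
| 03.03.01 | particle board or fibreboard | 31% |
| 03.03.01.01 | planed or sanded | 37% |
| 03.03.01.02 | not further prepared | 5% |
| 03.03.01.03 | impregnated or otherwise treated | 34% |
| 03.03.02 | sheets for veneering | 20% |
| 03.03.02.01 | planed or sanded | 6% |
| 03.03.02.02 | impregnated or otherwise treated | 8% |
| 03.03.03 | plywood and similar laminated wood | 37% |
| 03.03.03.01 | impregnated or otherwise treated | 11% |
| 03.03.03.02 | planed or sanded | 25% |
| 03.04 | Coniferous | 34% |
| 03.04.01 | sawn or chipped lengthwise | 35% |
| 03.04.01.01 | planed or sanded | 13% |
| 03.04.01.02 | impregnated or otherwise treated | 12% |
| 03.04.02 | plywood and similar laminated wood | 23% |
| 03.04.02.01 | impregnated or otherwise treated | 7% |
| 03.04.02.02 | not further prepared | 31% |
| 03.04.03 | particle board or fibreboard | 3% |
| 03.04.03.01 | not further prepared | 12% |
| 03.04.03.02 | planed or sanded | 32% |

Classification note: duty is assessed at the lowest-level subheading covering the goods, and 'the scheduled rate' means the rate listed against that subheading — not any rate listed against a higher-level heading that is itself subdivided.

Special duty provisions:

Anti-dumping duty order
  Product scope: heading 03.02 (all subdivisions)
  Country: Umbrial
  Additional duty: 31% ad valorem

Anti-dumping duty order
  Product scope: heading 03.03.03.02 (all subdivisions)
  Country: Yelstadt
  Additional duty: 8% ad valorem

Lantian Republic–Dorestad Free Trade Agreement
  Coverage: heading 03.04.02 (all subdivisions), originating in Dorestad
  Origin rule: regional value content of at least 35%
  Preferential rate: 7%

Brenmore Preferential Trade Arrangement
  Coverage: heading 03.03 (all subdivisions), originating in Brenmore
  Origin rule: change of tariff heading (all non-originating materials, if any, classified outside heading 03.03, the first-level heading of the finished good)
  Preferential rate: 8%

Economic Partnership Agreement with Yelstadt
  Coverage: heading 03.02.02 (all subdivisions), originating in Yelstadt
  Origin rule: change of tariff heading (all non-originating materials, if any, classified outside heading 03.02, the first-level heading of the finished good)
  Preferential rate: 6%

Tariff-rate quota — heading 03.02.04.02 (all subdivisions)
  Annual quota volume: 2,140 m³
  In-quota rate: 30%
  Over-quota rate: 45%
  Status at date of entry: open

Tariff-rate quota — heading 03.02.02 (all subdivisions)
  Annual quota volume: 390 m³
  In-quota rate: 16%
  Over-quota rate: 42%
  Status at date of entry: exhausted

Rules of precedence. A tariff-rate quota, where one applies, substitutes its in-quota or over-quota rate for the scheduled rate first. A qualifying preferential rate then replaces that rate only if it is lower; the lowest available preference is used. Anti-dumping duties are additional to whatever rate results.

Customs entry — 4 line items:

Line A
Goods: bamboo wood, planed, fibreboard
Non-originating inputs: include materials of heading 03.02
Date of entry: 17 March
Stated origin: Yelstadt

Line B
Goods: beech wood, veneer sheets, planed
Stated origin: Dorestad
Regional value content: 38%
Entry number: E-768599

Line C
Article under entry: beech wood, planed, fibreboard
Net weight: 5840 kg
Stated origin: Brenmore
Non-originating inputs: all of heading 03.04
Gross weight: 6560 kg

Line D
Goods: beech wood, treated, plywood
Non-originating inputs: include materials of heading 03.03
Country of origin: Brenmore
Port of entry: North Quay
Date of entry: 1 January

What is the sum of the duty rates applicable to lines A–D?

Line A: bamboo → 03.02; fibreboard → 03.02.04; planed → 03.02.04.02. Scheduled 32%. quota on 03.02.04.02 open → in-quota 30%; Yelstadt agreement on 03.02.02: 03.02.04.02 not covered. → 30%.
Line B: beech → 03.03; veneer sheets → 03.03.02; planed → 03.03.02.01. Scheduled 6%. Dorestad agreement on 03.04.02: 03.03.02.01 not covered. → 6%.
Line C: beech → 03.03; fibreboard → 03.03.01; planed → 03.03.01.01. Scheduled 37%. Brenmore agreement on 03.03: CTH met → 8% available; preferential 8%. → 8%.
Line D: beech → 03.03; plywood → 03.03.03; treated → 03.03.03.01. Scheduled 11%. Brenmore agreement on 03.03: CTH not met. → 11%.
Sum: 30% + 6% + 8% + 11% = 55%.

55%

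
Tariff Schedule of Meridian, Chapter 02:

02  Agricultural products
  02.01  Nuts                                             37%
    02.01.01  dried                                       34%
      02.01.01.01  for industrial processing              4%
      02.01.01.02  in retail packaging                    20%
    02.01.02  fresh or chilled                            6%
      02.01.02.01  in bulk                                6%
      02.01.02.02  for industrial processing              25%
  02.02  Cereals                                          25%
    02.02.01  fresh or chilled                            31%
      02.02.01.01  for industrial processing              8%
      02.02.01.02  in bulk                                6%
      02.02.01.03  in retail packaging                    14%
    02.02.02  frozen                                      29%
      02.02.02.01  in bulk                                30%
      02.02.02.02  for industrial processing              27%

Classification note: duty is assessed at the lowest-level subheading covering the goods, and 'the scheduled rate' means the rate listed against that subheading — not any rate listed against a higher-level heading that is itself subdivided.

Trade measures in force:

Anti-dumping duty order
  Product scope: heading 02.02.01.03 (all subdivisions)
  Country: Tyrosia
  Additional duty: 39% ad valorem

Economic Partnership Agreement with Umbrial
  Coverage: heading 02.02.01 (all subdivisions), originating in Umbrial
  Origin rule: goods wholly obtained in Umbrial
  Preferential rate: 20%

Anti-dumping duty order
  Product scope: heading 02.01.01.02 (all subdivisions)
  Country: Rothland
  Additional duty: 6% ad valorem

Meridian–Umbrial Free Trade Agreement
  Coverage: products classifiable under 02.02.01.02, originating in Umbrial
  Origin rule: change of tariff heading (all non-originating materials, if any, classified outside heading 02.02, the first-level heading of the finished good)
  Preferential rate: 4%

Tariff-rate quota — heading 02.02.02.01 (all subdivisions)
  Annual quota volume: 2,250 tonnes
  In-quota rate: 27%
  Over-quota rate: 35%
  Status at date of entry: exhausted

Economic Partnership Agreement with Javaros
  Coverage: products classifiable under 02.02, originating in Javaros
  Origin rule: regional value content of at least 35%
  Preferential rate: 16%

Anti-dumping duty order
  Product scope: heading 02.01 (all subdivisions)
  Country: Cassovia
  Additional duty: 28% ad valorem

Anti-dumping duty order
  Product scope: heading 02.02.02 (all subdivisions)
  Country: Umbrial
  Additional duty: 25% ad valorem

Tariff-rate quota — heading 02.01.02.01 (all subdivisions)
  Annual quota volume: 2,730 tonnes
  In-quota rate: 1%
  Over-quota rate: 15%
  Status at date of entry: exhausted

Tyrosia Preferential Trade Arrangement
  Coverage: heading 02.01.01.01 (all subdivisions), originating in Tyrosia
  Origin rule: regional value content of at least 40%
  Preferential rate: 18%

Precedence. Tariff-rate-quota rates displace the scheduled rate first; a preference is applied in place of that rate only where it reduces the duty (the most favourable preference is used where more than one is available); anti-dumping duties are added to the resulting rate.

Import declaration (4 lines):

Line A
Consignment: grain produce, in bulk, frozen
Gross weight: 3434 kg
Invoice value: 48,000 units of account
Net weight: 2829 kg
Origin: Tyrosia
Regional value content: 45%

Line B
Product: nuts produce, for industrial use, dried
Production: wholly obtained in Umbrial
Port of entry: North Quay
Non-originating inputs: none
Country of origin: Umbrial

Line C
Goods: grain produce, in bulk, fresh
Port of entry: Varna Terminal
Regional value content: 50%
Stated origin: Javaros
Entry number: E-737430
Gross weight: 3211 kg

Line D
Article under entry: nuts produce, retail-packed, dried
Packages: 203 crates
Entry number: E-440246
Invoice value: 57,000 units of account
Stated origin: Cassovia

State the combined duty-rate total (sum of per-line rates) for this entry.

93%

Line A: grain → 02.02; frozen → 02.02.02; in bulk → 02.02.02.01. Scheduled 30%. quota on 02.02.02.01 exhausted → over-quota 35%; Tyrosia agreement on 02.01.01.01: 02.02.02.01 not covered. → 35%.
Line B: nuts → 02.01; dried → 02.01.01; for industrial use → 02.01.01.01. Scheduled 4%. Umbrial agreement on 02.02.01: 02.01.01.01 not covered; Umbrial agreement on 02.02.01.02: 02.01.01.01 not covered. → 4%.
Line C: grain → 02.02; fresh → 02.02.01; in bulk → 02.02.01.02. Scheduled 6%. Javaros agreement on 02.02: RVC ≥ 35% → 16% available; preference 16% not lower than 6% → no reduction. → 6%.
Line D: nuts → 02.01; dried → 02.01.01; retail-packed → 02.01.01.02. Scheduled 20%. anti-dumping (Cassovia, 02.01): +28%; total 20% + 28% = 48%. → 48%.
Sum: 35% + 4% + 6% + 48% = 93%.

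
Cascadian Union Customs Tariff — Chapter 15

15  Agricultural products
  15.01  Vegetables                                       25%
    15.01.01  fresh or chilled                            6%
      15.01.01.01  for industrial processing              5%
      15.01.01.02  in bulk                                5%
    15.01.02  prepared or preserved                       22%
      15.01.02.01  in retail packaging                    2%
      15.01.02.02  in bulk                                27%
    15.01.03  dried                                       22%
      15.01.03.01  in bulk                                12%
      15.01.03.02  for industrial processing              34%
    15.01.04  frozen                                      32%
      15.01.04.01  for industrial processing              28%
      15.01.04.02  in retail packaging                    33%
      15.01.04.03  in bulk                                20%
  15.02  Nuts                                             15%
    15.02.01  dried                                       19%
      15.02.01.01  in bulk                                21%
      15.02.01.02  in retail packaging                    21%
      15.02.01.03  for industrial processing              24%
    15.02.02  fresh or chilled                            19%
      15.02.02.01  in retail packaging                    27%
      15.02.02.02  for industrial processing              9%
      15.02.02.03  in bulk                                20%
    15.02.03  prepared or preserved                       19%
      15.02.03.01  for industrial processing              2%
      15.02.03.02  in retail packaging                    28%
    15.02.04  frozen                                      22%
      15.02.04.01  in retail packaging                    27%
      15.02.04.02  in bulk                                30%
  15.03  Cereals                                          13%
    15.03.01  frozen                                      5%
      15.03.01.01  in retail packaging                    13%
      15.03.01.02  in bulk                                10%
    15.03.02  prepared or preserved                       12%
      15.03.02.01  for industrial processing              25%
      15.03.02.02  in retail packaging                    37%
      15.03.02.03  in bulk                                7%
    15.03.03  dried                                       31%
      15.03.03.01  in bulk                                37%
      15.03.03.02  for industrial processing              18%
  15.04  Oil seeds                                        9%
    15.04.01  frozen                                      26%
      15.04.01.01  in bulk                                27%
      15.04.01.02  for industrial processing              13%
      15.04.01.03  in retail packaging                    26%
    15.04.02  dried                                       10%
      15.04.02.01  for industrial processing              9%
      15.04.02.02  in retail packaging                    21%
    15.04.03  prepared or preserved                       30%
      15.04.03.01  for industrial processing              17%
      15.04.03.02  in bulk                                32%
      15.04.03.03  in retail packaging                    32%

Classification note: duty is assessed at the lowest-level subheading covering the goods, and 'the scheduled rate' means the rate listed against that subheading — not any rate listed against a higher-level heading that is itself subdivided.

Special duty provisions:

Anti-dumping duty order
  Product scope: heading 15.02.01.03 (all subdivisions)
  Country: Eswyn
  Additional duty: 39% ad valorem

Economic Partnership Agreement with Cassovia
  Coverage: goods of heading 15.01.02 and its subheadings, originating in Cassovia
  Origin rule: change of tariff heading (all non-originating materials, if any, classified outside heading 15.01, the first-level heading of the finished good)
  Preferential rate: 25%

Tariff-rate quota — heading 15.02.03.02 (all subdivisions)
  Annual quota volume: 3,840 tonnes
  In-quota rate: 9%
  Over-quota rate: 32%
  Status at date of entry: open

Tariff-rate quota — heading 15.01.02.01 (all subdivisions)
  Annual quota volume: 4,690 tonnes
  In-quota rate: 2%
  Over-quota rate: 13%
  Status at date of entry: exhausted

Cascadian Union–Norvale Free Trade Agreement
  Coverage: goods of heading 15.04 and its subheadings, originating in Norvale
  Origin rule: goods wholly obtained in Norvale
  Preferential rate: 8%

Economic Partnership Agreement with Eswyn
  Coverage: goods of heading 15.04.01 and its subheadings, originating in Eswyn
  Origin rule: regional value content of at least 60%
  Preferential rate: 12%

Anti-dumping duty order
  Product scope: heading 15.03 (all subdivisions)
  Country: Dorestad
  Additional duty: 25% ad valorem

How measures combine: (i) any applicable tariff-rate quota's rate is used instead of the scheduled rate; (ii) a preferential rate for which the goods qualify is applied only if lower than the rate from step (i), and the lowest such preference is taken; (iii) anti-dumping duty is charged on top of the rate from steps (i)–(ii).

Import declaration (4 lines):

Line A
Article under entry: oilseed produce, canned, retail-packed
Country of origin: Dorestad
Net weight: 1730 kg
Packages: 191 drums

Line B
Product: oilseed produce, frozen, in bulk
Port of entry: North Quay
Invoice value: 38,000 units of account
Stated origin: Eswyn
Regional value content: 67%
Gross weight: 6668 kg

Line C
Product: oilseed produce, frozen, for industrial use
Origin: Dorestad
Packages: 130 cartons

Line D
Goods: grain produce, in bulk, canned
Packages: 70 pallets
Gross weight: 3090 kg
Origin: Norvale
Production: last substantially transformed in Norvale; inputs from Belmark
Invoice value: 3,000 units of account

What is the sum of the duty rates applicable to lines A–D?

Line A: oilseed → 15.04; canned → 15.04.03; retail-packed → 15.04.03.03. Scheduled 32%. No special measure applies. → 32%.
Line B: oilseed → 15.04; frozen → 15.04.01; in bulk → 15.04.01.01. Scheduled 27%. Eswyn agreement on 15.04.01: RVC ≥ 60% → 12% available; preferential 12%. → 12%.
Line C: oilseed → 15.04; frozen → 15.04.01; for industrial use → 15.04.01.02. Scheduled 13%. No special measure applies. → 13%.
Line D: grain → 15.03; canned → 15.03.02; in bulk → 15.03.02.03. Scheduled 7%. Norvale agreement on 15.04: 15.03.02.03 not covered. → 7%.
Sum: 32% + 12% + 13% + 7% = 64%.

64%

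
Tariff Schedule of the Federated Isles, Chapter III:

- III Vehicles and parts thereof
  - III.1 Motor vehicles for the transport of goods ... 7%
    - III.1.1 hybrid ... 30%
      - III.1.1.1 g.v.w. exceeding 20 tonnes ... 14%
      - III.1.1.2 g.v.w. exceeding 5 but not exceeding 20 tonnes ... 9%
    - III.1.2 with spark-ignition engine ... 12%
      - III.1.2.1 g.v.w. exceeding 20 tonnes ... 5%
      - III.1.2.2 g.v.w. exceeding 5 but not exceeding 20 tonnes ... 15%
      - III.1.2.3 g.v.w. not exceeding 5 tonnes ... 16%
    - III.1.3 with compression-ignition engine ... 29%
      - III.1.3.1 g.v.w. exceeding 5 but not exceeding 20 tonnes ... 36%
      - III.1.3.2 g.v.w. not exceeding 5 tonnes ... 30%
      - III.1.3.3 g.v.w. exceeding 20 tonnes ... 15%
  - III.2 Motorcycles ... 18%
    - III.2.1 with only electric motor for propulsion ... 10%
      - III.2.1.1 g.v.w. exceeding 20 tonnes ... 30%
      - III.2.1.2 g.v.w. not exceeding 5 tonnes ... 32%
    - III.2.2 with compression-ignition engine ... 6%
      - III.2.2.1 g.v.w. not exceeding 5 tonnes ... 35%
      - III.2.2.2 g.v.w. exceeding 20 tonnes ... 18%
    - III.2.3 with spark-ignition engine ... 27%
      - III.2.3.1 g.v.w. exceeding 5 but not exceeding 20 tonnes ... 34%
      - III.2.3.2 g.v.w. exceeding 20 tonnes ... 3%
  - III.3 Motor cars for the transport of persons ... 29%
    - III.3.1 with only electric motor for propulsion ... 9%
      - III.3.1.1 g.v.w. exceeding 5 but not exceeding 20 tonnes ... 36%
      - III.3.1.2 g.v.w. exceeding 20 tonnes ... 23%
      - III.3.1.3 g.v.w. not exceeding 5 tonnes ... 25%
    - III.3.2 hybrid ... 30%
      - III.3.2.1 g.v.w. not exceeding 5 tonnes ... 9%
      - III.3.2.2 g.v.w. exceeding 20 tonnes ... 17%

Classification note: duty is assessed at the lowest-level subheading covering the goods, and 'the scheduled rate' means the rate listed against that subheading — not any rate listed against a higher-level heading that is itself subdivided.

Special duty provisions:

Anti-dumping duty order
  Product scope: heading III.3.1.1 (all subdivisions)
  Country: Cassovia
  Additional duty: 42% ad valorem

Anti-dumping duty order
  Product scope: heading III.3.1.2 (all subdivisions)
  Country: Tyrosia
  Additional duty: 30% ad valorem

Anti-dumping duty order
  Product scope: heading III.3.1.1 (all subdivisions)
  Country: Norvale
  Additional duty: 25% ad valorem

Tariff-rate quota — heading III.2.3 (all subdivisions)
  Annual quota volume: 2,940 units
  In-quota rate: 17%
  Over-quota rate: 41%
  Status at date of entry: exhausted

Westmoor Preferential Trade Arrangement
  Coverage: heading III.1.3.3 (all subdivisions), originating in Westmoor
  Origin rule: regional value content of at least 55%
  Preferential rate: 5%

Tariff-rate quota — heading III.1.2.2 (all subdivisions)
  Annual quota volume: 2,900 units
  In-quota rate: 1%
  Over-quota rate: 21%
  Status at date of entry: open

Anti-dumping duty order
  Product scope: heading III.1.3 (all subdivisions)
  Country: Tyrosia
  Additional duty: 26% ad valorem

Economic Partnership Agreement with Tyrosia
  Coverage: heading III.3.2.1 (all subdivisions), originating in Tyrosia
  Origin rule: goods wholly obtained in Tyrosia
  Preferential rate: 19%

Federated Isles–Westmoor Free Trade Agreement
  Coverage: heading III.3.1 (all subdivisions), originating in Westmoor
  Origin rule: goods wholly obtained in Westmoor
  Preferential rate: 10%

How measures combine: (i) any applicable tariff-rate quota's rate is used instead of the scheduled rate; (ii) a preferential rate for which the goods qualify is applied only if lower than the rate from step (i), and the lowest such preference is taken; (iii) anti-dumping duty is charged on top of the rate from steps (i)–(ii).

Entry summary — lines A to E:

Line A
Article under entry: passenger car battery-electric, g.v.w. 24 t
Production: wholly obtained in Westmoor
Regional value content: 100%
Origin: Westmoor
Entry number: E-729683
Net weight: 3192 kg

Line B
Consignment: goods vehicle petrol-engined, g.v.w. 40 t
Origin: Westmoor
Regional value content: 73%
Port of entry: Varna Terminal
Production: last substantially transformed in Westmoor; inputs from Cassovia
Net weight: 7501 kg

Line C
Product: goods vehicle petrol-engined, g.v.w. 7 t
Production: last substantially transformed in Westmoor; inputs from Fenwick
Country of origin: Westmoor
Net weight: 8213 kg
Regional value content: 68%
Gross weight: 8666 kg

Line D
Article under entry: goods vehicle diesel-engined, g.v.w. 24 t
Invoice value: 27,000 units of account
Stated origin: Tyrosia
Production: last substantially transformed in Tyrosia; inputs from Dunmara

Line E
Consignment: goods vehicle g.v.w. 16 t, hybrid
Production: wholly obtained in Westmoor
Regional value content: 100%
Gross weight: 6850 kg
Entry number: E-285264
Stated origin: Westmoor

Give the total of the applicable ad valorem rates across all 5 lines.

Line A: passenger car → III.3; battery-electric → III.3.1; g.v.w. 24 t → III.3.1.2. Scheduled 23%. Westmoor agreement on III.1.3.3: III.3.1.2 not covered; Westmoor agreement on III.3.1: wholly obtained → 10% available; preferential 10%. → 10%.
Line B: goods vehicle → III.1; petrol-engined → III.1.2; g.v.w. 40 t → III.1.2.1. Scheduled 5%. Westmoor agreement on III.1.3.3: III.1.2.1 not covered; Westmoor agreement on III.3.1: III.1.2.1 not covered. → 5%.
Line C: goods vehicle → III.1; petrol-engined → III.1.2; g.v.w. 7 t → III.1.2.2. Scheduled 15%. quota on III.1.2.2 open → in-quota 1%; Westmoor agreement on III.1.3.3: III.1.2.2 not covered; Westmoor agreement on III.3.1: III.1.2.2 not covered. → 1%.
Line D: goods vehicle → III.1; diesel-engined → III.1.3; g.v.w. 24 t → III.1.3.3. Scheduled 15%. Tyrosia agreement on III.3.2.1: III.1.3.3 not covered; anti-dumping (Tyrosia, III.1.3): +26%; total 15% + 26% = 41%. → 41%.
Line E: goods vehicle → III.1; hybrid → III.1.1; g.v.w. 16 t → III.1.1.2. Scheduled 9%. Westmoor agreement on III.1.3.3: III.1.1.2 not covered; Westmoor agreement on III.3.1: III.1.1.2 not covered. → 9%.
Sum: 10% + 5% + 1% + 41% + 9% = 66%.

66%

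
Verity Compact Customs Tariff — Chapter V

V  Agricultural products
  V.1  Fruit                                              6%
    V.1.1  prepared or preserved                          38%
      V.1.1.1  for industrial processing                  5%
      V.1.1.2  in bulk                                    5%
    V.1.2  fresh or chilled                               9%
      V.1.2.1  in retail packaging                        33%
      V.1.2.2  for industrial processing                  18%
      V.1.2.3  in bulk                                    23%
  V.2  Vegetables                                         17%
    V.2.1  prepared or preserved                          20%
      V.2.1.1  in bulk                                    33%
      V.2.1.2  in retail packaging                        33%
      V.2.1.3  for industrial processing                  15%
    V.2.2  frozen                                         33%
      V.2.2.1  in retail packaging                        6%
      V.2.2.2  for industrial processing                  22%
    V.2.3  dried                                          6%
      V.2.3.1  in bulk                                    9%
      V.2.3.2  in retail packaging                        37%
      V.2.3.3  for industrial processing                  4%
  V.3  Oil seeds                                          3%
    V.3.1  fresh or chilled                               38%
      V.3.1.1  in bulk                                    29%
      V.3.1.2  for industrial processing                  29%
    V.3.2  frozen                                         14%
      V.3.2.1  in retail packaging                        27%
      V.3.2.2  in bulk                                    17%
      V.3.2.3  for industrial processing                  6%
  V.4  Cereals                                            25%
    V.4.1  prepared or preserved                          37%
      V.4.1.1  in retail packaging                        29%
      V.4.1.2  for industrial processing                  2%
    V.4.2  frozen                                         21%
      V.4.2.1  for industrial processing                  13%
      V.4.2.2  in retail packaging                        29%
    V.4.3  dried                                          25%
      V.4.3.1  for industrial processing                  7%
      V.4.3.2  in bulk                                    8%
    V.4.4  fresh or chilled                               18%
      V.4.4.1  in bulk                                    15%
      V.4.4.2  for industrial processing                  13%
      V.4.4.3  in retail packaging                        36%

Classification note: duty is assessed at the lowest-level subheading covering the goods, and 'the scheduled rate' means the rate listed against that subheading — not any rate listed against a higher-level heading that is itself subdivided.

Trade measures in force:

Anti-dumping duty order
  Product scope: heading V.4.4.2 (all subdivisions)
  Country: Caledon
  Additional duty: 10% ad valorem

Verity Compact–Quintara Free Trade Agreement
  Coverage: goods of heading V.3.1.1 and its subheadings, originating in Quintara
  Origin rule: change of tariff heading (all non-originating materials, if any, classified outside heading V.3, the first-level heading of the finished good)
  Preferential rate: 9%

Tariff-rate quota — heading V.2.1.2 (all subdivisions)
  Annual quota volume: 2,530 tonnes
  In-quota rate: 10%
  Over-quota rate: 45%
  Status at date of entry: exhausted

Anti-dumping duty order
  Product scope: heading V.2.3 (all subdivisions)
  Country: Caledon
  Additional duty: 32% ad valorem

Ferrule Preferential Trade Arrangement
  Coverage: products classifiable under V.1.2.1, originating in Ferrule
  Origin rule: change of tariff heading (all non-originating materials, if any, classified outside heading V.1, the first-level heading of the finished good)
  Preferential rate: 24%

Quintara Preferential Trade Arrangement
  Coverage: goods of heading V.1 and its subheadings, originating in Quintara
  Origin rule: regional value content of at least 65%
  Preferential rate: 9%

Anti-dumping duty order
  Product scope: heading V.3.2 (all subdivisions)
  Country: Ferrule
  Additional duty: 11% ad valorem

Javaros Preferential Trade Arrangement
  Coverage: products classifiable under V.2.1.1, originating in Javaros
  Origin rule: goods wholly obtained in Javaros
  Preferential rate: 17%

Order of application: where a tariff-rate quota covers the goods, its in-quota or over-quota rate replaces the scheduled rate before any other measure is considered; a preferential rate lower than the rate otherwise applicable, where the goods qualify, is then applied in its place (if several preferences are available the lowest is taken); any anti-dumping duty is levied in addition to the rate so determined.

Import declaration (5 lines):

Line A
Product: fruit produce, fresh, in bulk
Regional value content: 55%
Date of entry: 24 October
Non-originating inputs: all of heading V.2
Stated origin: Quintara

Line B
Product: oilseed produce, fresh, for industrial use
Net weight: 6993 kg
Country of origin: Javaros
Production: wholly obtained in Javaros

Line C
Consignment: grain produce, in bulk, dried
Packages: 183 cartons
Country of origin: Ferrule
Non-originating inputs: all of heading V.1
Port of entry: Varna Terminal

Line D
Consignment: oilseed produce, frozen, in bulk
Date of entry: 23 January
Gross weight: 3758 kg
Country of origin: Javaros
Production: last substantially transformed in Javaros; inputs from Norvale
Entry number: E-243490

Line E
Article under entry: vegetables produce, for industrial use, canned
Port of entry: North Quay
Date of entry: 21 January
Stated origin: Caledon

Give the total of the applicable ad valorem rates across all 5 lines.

92%

Line A: fruit → V.1; fresh → V.1.2; in bulk → V.1.2.3. Scheduled 23%. Quintara agreement on V.3.1.1: V.1.2.3 not covered; Quintara agreement on V.1: RVC < 65%. → 23%.
Line B: oilseed → V.3; fresh → V.3.1; for industrial use → V.3.1.2. Scheduled 29%. Javaros agreement on V.2.1.1: V.3.1.2 not covered. → 29%.
Line C: grain → V.4; dried → V.4.3; in bulk → V.4.3.2. Scheduled 8%. Ferrule agreement on V.1.2.1: V.4.3.2 not covered. → 8%.
Line D: oilseed → V.3; frozen → V.3.2; in bulk → V.3.2.2. Scheduled 17%. Javaros agreement on V.2.1.1: V.3.2.2 not covered. → 17%.
Line E: vegetables → V.2; canned → V.2.1; for industrial use → V.2.1.3. Scheduled 15%. No special measure applies. → 15%.
Sum: 23% + 29% + 8% + 17% + 15% = 92%.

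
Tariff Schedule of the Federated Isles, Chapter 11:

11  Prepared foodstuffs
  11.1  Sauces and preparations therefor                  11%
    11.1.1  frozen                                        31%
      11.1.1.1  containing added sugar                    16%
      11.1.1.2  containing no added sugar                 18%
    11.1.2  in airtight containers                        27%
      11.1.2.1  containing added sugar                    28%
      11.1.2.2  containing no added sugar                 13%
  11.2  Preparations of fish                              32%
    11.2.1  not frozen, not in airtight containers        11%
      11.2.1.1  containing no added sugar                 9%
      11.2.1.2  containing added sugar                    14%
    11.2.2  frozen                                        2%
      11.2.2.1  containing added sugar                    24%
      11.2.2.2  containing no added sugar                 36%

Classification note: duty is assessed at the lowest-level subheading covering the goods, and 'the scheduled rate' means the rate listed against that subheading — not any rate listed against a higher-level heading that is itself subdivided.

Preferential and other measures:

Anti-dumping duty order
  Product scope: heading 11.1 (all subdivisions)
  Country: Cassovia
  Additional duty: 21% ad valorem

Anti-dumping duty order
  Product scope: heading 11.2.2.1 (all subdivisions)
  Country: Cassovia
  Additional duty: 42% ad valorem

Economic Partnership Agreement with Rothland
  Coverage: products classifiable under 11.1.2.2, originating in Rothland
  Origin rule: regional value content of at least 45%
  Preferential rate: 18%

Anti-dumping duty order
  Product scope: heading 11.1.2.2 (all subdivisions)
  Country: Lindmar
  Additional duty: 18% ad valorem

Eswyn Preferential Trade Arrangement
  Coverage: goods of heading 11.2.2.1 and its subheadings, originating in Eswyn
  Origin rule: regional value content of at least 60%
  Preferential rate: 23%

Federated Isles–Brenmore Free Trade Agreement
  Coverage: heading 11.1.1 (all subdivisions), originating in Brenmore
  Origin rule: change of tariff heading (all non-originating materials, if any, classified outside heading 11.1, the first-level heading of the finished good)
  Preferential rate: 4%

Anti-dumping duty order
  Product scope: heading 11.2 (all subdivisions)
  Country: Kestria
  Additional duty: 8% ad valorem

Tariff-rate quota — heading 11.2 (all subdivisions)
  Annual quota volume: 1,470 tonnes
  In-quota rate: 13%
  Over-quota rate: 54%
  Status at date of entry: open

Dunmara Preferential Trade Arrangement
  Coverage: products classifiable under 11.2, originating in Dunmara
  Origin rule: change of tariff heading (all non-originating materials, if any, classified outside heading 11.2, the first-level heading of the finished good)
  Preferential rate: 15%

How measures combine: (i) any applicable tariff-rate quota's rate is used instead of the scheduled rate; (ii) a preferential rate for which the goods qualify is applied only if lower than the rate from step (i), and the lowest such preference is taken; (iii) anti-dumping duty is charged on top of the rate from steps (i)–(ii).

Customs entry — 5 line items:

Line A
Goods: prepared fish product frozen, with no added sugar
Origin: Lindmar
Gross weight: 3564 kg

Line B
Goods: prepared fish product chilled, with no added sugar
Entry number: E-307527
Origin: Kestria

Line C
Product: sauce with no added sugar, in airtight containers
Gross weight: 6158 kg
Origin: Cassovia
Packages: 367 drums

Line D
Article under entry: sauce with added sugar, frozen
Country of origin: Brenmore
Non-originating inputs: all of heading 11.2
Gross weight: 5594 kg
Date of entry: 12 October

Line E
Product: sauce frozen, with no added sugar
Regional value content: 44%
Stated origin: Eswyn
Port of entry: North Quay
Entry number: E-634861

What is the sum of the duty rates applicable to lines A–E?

Line A: prepared fish product → 11.2; frozen → 11.2.2; with no added sugar → 11.2.2.2. Scheduled 36%. quota on 11.2 open → in-quota 13%. → 13%.
Line B: prepared fish product → 11.2; chilled → 11.2.1; with no added sugar → 11.2.1.1. Scheduled 9%. quota on 11.2 open → in-quota 13%; anti-dumping (Kestria, 11.2): +8%; total 13% + 8% = 21%. → 21%.
Line C: sauce → 11.1; in airtight containers → 11.1.2; with no added sugar → 11.1.2.2. Scheduled 13%. anti-dumping (Cassovia, 11.1): +21%; total 13% + 21% = 34%. → 34%.
Line D: sauce → 11.1; frozen → 11.1.1; with added sugar → 11.1.1.1. Scheduled 16%. Brenmore agreement on 11.1.1: CTH met → 4% available; preferential 4%. → 4%.
Line E: sauce → 11.1; frozen → 11.1.1; with no added sugar → 11.1.1.2. Scheduled 18%. Eswyn agreement on 11.2.2.1: 11.1.1.2 not covered. → 18%.
Sum: 13% + 21% + 34% + 4% + 18% = 90%.

90%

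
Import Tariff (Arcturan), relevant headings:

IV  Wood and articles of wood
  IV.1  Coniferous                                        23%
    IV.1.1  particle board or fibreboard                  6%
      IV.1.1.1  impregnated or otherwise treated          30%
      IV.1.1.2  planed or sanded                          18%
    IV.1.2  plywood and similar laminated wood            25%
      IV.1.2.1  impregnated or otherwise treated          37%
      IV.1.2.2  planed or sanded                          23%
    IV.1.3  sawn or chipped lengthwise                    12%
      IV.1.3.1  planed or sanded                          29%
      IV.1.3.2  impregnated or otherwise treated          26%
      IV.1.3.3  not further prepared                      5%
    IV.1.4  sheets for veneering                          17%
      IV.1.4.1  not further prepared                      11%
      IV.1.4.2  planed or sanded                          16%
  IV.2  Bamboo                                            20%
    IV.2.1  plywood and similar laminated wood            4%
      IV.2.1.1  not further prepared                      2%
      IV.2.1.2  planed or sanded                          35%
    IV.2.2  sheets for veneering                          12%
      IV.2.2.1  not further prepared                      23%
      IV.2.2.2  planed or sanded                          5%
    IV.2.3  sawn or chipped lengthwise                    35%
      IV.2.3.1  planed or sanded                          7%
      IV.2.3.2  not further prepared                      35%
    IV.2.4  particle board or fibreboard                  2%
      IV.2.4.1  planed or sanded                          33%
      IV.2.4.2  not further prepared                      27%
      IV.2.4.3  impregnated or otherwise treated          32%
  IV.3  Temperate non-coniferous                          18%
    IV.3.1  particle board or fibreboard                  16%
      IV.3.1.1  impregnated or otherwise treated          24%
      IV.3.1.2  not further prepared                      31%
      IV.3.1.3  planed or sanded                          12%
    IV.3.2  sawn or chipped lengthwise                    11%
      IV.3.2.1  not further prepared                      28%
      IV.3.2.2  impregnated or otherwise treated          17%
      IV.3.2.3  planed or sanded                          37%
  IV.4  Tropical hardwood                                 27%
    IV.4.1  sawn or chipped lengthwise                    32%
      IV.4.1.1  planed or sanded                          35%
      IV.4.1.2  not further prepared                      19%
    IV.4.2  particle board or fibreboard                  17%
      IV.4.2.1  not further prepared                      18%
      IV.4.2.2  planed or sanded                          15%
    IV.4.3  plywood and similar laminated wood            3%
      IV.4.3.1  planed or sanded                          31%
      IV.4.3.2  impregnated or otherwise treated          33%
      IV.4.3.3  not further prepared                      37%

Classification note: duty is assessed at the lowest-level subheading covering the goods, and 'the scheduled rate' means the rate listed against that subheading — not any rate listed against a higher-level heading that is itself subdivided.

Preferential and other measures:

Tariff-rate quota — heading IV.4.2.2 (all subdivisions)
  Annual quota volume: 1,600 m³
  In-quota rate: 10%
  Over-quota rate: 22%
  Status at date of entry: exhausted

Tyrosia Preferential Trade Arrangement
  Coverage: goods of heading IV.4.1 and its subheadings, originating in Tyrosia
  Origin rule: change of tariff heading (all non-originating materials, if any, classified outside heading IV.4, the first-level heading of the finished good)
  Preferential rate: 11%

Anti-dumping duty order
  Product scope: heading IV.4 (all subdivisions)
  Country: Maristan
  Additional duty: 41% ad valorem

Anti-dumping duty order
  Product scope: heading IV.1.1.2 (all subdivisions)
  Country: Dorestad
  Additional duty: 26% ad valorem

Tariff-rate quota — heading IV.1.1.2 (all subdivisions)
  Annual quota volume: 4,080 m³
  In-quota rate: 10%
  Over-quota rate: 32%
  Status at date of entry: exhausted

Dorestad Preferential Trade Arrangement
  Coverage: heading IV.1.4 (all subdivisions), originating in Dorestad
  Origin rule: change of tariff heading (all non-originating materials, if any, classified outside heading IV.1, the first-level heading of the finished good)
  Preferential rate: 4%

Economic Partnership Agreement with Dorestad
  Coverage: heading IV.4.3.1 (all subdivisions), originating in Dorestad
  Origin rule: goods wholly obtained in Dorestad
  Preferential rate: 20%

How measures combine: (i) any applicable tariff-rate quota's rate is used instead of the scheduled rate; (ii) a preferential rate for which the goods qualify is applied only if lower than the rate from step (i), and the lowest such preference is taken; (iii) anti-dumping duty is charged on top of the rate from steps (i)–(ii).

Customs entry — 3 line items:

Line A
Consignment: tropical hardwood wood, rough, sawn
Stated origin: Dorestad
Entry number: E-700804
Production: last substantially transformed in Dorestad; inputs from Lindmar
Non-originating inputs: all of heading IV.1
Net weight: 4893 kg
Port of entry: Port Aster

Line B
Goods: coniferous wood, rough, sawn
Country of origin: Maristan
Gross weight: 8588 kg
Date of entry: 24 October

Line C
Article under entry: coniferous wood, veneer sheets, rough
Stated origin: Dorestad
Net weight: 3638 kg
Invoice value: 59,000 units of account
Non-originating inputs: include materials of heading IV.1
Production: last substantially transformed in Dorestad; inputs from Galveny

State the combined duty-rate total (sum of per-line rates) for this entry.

Line A: tropical hardwood → IV.4; sawn → IV.4.1; rough → IV.4.1.2. Scheduled 19%. Dorestad agreement on IV.1.4: IV.4.1.2 not covered; Dorestad agreement on IV.4.3.1: IV.4.1.2 not covered. → 19%.
Line B: coniferous → IV.1; sawn → IV.1.3; rough → IV.1.3.3. Scheduled 5%. No special measure applies. → 5%.
Line C: coniferous → IV.1; veneer sheets → IV.1.4; rough → IV.1.4.1. Scheduled 11%. Dorestad agreement on IV.1.4: CTH not met; Dorestad agreement on IV.4.3.1: IV.1.4.1 not covered. → 11%.
Sum: 19% + 5% + 11% = 35%.

35%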